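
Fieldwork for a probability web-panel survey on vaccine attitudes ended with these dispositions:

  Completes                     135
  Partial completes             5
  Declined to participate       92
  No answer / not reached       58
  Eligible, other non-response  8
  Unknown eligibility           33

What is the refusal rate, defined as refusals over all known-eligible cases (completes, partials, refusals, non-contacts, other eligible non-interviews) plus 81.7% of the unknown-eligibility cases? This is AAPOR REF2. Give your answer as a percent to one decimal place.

Numerator: 92
Eligible (known): 135 + 5 + 92 + 58 + 8 = 298
Eligible share of unknowns: 0.8170 × 33 = 26.96
Denominator: 298 + 26.96 = 324.96
REF2 = 92 / 324.96 = 0.2831

28.3%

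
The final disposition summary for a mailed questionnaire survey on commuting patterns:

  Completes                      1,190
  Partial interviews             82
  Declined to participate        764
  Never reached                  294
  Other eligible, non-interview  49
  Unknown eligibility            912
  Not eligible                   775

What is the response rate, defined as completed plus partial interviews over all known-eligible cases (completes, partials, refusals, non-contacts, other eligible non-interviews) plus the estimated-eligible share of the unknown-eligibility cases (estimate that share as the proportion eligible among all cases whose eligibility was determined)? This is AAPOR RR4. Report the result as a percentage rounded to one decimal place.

41.5%

Top = 1190 + 82 = 1272
Determined eligible = 1190 + 82 + 764 + 294 + 49 = 2379
e = 2379 / (2379 + 775) = 2379 / 3154 = 0.7543
Estimated eligible among unknowns = 0.7543 × 912 = 687.92
Base = 2379 + 687.92 = 3066.92
RR4 = 1272 / 3066.92 = 0.4147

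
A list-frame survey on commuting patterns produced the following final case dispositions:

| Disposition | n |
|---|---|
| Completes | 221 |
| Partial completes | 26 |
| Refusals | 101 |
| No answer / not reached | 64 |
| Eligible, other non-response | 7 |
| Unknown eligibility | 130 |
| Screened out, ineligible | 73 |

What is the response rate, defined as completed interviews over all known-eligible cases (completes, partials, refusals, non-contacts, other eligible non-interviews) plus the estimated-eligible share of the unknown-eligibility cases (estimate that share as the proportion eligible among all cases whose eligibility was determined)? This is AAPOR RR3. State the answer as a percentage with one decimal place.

Top → 221
Determined eligible → 221 + 26 + 101 + 64 + 7 = 419
e = 419 / (419 + 73) = 419 / 492 = 0.8516
e × U → 0.8516 × 130 = 110.71
Base → 419 + 110.71 = 529.71
RR3 = 221 / 529.71 = 0.4172

41.7%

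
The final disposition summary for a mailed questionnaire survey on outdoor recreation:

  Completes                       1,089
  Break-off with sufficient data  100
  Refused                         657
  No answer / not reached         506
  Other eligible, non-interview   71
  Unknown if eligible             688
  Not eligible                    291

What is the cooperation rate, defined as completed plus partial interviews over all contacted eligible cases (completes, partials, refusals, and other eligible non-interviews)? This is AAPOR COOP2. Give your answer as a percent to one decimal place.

Top = 1089 + 100 = 1189
Base = 1089 + 100 + 657 + 71 = 1917
COOP2 = 1189 / 1917 = 0.6202

62.0%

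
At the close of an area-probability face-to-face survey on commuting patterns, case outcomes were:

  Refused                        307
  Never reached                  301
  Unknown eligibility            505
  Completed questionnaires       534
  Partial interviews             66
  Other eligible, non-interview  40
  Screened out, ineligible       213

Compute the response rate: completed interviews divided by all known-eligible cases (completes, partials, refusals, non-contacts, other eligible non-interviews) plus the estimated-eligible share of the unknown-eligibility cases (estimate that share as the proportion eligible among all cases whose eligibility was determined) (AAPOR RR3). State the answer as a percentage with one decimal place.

Numerator: 534
Determined eligible: 534 + 66 + 307 + 301 + 40 = 1248
e = 1248 / (1248 + 213) = 1248 / 1461 = 0.8542
Estimated eligible among unknowns: 0.8542 × 505 = 431.37
Denom: 1248 + 431.37 = 1679.37
RR3 = 534 / 1679.37 = 0.3180

31.8%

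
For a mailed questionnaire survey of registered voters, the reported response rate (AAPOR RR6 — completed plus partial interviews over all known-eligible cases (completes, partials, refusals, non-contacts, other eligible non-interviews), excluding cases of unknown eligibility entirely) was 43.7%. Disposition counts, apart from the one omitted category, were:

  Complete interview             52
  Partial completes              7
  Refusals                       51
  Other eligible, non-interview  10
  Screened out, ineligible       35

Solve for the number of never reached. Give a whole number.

15

Num → 52 + 7 = 59
RR6 = 59 / D = 0.437
D = 59 / 0.437 = 135.0
Rest of base = 120
never reached = 135.0 − 120 ≈ 15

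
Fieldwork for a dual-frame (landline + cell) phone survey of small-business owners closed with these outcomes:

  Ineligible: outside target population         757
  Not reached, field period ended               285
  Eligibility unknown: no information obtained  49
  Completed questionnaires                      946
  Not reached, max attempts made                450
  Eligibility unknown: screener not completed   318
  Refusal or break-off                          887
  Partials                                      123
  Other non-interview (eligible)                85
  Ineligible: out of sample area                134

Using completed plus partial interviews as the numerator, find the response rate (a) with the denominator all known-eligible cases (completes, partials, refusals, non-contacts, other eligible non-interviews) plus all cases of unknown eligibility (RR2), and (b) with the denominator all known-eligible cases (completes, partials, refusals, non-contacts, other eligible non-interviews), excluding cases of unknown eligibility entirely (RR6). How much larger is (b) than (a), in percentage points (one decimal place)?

4.5

No contact after all attempts = 285 + 450 = 735
Eligibility not determined = 318 + 49 = 367
Ineligible = 757 + 134 = 891
Top: 946 + 123 = 1069
Base: 946 + 123 + 887 + 735 + 85 + 367 = 3143
RR2 = 1069 / 3143 = 0.3401
Base: 946 + 123 + 887 + 735 + 85 = 2776
RR6 = 1069 / 2776 = 0.3851
Difference = 38.51 − 34.01 = 4.50 percentage points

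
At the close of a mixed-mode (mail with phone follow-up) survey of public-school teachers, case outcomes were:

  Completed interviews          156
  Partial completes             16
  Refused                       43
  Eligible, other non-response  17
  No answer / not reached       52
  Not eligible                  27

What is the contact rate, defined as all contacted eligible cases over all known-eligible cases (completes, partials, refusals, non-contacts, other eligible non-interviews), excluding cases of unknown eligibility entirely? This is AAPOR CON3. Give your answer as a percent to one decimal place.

Numerator → 156 + 16 + 43 + 17 = 232
Denom → 156 + 16 + 43 + 52 + 17 = 284
CON3 = 232 / 284 = 0.8169

81.7%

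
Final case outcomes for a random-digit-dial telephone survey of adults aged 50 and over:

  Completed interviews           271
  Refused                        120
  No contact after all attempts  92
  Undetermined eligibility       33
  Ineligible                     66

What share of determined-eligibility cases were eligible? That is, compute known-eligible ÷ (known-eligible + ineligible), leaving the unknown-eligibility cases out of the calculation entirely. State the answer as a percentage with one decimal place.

Determined eligible → 271 + 120 + 92 = 483
e = 483 / (483 + 66) = 483 / 549 = 0.8798

88.0%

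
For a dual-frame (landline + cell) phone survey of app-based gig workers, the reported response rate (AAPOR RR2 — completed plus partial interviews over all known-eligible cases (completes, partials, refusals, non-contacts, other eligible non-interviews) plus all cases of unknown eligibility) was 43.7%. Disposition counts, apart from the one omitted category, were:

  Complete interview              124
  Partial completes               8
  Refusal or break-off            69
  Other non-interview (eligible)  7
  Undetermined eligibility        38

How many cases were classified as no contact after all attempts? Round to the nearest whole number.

Numerator → 124 + 8 = 132
RR2 = 132 / D = 0.437
D = 132 / 0.437 = 302.1
Rest of base = 246
no contact after all attempts = 302.1 − 246 ≈ 56

56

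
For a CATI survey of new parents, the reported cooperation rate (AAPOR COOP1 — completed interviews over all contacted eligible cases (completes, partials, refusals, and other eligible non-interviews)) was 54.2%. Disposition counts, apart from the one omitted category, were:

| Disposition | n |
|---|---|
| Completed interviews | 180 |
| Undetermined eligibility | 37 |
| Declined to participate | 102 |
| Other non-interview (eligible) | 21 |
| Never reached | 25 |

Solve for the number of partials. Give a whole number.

COOP1 = 180 / D = 0.542
D = 180 / 0.542 = 332.1
Other denominator terms total 303
partials = 332.1 − 303 ≈ 29

29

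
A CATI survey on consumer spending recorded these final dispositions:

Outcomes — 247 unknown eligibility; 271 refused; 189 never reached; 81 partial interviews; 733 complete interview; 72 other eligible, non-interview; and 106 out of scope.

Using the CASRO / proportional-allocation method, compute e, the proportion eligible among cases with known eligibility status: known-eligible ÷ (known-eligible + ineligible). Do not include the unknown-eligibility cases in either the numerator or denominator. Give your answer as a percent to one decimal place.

Eligible (known): 733 + 81 + 271 + 189 + 72 = 1346
e = 1346 / (1346 + 106) = 1346 / 1452 = 0.9270

92.7%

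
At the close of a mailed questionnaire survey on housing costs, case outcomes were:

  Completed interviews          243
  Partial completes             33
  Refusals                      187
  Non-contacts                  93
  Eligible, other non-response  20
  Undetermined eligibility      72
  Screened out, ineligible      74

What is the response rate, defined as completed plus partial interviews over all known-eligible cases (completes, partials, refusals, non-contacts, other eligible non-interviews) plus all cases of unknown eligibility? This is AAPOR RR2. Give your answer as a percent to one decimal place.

Numerator = 243 + 33 = 276
Base = 243 + 33 + 187 + 93 + 20 + 72 = 648
RR2 = 276 / 648 = 0.4259

42.6%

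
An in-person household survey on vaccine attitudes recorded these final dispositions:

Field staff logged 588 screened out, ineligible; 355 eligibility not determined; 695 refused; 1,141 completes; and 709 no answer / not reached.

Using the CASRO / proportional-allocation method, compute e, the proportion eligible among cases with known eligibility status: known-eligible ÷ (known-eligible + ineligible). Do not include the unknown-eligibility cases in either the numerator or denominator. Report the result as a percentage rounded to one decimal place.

Known eligible = 1141 + 695 + 709 = 2545
e = 2545 / (2545 + 588) = 2545 / 3133 = 0.8123

81.2%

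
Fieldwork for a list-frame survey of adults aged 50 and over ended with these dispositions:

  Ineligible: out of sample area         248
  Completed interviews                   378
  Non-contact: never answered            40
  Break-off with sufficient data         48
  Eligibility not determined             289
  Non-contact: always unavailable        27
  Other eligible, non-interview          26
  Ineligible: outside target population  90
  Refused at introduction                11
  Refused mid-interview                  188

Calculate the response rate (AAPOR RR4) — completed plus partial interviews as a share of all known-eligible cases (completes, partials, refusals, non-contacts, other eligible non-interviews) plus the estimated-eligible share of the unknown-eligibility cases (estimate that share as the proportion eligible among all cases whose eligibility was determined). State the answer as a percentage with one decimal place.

46.6%

Refusal or break-off = 11 + 188 = 199
No contact after all attempts = 40 + 27 = 67
Not eligible = 90 + 248 = 338
Num = 378 + 48 = 426
Determined eligible = 378 + 48 + 199 + 67 + 26 = 718
e = 718 / (718 + 338) = 718 / 1056 = 0.6799
Estimated eligible among unknowns = 0.6799 × 289 = 196.49
Denominator = 718 + 196.49 = 914.49
RR4 = 426 / 914.49 = 0.4658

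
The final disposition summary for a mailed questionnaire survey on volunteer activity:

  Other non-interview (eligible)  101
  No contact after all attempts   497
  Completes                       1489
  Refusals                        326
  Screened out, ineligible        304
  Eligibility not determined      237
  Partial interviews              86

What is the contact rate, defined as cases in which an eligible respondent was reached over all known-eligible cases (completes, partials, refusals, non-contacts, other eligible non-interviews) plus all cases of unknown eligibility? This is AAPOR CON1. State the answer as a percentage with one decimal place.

73.2%

Top = 1489 + 86 + 326 + 101 = 2002
Denominator = 1489 + 86 + 326 + 497 + 101 + 237 = 2736
CON1 = 2002 / 2736 = 0.7317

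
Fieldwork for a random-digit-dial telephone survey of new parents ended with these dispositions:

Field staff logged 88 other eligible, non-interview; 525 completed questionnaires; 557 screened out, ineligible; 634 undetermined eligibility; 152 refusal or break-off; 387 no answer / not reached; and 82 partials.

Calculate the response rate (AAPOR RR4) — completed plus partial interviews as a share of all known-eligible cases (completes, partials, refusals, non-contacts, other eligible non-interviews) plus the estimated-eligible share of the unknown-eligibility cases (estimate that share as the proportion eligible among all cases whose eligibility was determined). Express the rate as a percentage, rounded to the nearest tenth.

Num → 525 + 82 = 607
Known eligible → 525 + 82 + 152 + 387 + 88 = 1234
e = 1234 / (1234 + 557) = 1234 / 1791 = 0.6890
Eligible share of unknowns → 0.6890 × 634 = 436.83
Base → 1234 + 436.83 = 1670.83
RR4 = 607 / 1670.83 = 0.3633

36.3%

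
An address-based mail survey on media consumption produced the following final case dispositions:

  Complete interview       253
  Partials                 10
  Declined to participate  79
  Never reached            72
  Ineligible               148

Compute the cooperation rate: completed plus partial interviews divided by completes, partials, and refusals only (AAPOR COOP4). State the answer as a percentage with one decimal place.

Numerator = 253 + 10 = 263
Base = 253 + 10 + 79 = 342
COOP4 = 263 / 342 = 0.7690

76.9%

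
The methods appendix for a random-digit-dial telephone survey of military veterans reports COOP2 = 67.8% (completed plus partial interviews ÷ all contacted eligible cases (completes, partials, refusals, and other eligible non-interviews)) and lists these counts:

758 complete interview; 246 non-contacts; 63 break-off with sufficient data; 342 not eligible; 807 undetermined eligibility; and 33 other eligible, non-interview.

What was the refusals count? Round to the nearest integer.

Numerator = 758 + 63 = 821
COOP2 = 821 / D = 0.678
D = 821 / 0.678 = 1210.9
Rest of base = 854
refusals = 1210.9 − 854 ≈ 357

357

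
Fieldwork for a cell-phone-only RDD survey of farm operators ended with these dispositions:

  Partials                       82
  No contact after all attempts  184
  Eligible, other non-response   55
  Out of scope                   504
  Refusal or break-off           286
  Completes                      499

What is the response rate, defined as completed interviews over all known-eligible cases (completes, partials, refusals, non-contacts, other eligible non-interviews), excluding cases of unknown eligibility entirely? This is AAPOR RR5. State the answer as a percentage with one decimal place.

Top: 499
Base: 499 + 82 + 286 + 184 + 55 = 1106
RR5 = 499 / 1106 = 0.4512

45.1%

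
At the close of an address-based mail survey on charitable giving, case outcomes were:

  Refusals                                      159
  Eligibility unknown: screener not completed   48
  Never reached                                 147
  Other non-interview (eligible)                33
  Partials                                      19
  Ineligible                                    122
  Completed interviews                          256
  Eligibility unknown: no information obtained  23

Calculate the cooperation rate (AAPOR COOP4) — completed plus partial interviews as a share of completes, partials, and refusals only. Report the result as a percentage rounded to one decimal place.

63.4%

Undetermined eligibility = 48 + 23 = 71
Numerator: 256 + 19 = 275
Denominator: 256 + 19 + 159 = 434
COOP4 = 275 / 434 = 0.6336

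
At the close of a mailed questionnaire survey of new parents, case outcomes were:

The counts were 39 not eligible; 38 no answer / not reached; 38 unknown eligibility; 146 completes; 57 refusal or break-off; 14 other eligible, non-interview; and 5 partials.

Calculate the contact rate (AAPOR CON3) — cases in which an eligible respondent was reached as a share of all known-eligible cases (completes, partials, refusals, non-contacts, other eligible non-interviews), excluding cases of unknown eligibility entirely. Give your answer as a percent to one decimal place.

85.4%

Numerator → 146 + 5 + 57 + 14 = 222
Denominator → 146 + 5 + 57 + 38 + 14 = 260
CON3 = 222 / 260 = 0.8538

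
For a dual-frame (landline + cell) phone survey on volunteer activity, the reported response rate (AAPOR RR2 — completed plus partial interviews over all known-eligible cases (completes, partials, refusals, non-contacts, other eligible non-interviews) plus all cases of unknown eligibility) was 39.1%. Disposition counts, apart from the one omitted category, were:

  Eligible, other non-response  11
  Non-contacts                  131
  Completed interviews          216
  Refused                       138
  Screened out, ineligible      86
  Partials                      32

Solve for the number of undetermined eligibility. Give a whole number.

Num = 216 + 32 = 248
RR2 = 248 / D = 0.391
D = 248 / 0.391 = 634.3
Remaining denominator categories sum to 528
undetermined eligibility = 634.3 − 528 ≈ 106

106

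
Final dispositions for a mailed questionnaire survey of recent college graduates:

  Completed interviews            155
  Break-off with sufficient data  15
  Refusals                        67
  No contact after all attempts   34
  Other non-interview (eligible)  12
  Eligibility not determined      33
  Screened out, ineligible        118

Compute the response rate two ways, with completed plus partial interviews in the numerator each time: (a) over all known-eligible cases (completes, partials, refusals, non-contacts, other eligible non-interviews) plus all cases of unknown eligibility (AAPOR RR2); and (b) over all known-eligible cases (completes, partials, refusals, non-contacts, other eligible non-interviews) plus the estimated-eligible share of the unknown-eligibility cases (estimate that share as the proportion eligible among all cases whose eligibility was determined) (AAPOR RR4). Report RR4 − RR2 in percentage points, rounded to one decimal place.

Num → 155 + 15 = 170
Denominator → 155 + 15 + 67 + 34 + 12 + 33 = 316
RR2 = 170 / 316 = 0.5380
Determined eligible → 155 + 15 + 67 + 34 + 12 = 283
e = 283 / (283 + 118) = 283 / 401 = 0.7057
Eligible share of unknowns → 0.7057 × 33 = 23.29
Denominator → 283 + 23.29 = 306.29
RR4 = 170 / 306.29 = 0.5550
Difference = 55.50 − 53.80 = 1.70 percentage points

1.7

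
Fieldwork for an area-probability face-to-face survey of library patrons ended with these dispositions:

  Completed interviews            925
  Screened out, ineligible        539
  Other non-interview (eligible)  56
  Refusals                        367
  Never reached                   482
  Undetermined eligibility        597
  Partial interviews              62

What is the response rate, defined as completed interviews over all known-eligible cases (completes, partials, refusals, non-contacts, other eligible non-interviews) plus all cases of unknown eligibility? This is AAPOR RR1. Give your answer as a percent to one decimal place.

Numerator = 925
Base = 925 + 62 + 367 + 482 + 56 + 597 = 2489
RR1 = 925 / 2489 = 0.3716

37.2%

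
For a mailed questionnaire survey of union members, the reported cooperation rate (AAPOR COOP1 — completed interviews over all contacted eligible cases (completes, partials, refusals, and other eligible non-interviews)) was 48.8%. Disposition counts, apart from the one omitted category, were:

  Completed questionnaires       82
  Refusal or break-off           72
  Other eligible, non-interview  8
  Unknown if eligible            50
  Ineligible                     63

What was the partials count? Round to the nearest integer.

COOP1 = 82 / D = 0.488
D = 82 / 0.488 = 168.0
Other denominator terms total 162
partials = 168.0 − 162 ≈ 6

6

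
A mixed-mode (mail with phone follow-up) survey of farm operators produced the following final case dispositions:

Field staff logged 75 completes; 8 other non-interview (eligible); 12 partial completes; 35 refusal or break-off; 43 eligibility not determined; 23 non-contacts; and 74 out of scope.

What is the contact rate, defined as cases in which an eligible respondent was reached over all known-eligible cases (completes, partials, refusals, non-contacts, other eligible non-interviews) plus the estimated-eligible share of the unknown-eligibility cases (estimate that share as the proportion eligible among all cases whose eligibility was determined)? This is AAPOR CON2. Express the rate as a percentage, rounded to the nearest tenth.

Num → 75 + 12 + 35 + 8 = 130
Eligible (known) → 75 + 12 + 35 + 23 + 8 = 153
e = 153 / (153 + 74) = 153 / 227 = 0.6740
Eligible share of unknowns → 0.6740 × 43 = 28.98
Denom → 153 + 28.98 = 181.98
CON2 = 130 / 181.98 = 0.7144

71.4%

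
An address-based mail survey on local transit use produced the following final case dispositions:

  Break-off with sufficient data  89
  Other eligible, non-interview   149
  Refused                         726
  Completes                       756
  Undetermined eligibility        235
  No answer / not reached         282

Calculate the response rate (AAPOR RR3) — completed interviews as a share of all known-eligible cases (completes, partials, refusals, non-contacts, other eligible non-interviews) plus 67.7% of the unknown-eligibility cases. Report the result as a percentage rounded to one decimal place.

Top: 756
Eligible (known): 756 + 89 + 726 + 282 + 149 = 2002
Eligible share of unknowns: 0.6770 × 235 = 159.09
Denominator: 2002 + 159.09 = 2161.09
RR3 = 756 / 2161.09 = 0.3498

35.0%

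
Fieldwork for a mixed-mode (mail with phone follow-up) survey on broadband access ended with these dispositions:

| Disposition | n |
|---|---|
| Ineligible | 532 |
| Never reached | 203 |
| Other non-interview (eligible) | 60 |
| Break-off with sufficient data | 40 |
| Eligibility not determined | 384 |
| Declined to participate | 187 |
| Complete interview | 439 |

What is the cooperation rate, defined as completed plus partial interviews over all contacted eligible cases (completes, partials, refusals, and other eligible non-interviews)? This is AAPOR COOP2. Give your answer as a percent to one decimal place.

66.0%

Num: 439 + 40 = 479
Denom: 439 + 40 + 187 + 60 = 726
COOP2 = 479 / 726 = 0.6598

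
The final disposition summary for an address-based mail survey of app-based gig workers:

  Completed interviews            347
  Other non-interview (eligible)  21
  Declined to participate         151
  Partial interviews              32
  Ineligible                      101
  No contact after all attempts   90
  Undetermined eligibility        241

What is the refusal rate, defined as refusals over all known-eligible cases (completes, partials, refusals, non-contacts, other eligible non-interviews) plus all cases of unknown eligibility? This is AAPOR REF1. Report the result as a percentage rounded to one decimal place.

17.1%

Num: 151
Denominator: 347 + 32 + 151 + 90 + 21 + 241 = 882
REF1 = 151 / 882 = 0.1712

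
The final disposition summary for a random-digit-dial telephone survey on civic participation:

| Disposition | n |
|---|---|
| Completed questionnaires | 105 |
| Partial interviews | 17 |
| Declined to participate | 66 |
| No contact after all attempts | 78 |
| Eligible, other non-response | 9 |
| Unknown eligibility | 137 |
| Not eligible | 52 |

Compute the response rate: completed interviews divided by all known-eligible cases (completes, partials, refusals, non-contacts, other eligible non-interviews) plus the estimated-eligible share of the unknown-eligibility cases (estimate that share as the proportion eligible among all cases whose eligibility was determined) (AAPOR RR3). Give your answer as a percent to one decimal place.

26.9%

Num = 105
Known eligible = 105 + 17 + 66 + 78 + 9 = 275
e = 275 / (275 + 52) = 275 / 327 = 0.8410
e × U = 0.8410 × 137 = 115.22
Denom = 275 + 115.22 = 390.22
RR3 = 105 / 390.22 = 0.2691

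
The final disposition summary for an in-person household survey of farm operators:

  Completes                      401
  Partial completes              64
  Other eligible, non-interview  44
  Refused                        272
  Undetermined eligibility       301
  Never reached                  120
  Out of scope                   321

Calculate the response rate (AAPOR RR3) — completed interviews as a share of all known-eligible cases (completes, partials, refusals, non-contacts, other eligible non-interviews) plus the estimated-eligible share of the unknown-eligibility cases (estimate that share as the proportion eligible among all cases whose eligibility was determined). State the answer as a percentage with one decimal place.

Num = 401
Eligible (known) = 401 + 64 + 272 + 120 + 44 = 901
e = 901 / (901 + 321) = 901 / 1222 = 0.7373
Eligible share of unknowns = 0.7373 × 301 = 221.93
Denominator = 901 + 221.93 = 1122.93
RR3 = 401 / 1122.93 = 0.3571

35.7%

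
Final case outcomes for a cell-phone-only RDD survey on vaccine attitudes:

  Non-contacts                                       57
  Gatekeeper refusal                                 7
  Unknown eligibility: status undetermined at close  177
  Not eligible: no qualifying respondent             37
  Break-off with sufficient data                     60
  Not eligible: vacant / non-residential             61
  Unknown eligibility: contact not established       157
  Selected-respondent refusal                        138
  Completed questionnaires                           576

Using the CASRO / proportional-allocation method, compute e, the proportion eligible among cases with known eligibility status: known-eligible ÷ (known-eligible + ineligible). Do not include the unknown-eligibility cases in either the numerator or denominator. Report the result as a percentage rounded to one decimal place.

Declined to participate = 7 + 138 = 145
Eligibility not determined = 157 + 177 = 334
Ineligible = 37 + 61 = 98
Determined eligible → 576 + 60 + 145 + 57 = 838
e = 838 / (838 + 98) = 838 / 936 = 0.8953

89.5%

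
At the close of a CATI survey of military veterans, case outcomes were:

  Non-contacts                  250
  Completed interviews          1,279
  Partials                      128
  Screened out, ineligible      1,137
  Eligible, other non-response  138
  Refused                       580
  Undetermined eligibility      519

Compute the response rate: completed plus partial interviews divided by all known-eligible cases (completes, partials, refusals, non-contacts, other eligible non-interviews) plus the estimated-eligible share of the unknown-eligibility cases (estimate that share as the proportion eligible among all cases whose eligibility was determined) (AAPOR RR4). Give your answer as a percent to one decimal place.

Top → 1279 + 128 = 1407
Known eligible → 1279 + 128 + 580 + 250 + 138 = 2375
e = 2375 / (2375 + 1137) = 2375 / 3512 = 0.6763
Estimated eligible among unknowns → 0.6763 × 519 = 351.00
Denom → 2375 + 351.00 = 2726.00
RR4 = 1407 / 2726.00 = 0.5161

51.6%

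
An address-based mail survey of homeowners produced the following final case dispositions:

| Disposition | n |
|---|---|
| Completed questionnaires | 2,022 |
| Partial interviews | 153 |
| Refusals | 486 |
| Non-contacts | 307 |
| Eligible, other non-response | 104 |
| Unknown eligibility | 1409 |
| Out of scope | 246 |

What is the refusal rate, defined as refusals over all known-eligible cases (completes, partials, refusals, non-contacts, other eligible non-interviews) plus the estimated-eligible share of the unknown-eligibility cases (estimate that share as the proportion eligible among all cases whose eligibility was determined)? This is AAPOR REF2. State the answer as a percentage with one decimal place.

Top → 486
Eligible (known) → 2022 + 153 + 486 + 307 + 104 = 3072
e = 3072 / (3072 + 246) = 3072 / 3318 = 0.9259
e × U → 0.9259 × 1409 = 1304.59
Denom → 3072 + 1304.59 = 4376.59
REF2 = 486 / 4376.59 = 0.1110

11.1%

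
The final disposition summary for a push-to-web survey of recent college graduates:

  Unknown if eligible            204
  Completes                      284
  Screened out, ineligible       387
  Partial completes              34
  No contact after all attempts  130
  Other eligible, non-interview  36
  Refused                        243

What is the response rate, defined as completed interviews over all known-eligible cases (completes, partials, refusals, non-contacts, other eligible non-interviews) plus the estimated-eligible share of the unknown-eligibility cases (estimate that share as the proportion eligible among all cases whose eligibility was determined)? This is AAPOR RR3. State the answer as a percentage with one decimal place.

Top → 284
Known eligible → 284 + 34 + 243 + 130 + 36 = 727
e = 727 / (727 + 387) = 727 / 1114 = 0.6526
e × U → 0.6526 × 204 = 133.13
Denominator → 727 + 133.13 = 860.13
RR3 = 284 / 860.13 = 0.3302

33.0%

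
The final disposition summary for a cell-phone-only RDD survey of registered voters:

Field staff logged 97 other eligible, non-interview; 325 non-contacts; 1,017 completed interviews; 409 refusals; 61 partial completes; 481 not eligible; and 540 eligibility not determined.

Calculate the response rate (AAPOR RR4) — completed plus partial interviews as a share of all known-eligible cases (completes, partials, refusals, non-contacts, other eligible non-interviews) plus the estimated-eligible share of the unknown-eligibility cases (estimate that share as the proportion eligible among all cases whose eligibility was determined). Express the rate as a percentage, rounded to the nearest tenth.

46.1%

Numerator → 1017 + 61 = 1078
Known eligible → 1017 + 61 + 409 + 325 + 97 = 1909
e = 1909 / (1909 + 481) = 1909 / 2390 = 0.7987
Eligible share of unknowns → 0.7987 × 540 = 431.30
Denom → 1909 + 431.30 = 2340.30
RR4 = 1078 / 2340.30 = 0.4606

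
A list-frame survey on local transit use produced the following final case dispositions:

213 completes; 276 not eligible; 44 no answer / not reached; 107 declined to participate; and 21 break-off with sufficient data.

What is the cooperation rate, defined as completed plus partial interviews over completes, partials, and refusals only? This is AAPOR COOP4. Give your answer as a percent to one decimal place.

Top: 213 + 21 = 234
Denominator: 213 + 21 + 107 = 341
COOP4 = 234 / 341 = 0.6862

68.6%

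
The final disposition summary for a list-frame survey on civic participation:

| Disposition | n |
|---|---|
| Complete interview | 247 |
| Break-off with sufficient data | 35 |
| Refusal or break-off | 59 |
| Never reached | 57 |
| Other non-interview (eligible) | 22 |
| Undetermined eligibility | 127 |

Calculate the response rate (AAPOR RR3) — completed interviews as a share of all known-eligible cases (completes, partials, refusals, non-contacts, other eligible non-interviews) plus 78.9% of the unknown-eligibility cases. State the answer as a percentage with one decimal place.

Num = 247
Determined eligible = 247 + 35 + 59 + 57 + 22 = 420
Eligible share of unknowns = 0.7890 × 127 = 100.20
Denominator = 420 + 100.20 = 520.20
RR3 = 247 / 520.20 = 0.4748

47.5%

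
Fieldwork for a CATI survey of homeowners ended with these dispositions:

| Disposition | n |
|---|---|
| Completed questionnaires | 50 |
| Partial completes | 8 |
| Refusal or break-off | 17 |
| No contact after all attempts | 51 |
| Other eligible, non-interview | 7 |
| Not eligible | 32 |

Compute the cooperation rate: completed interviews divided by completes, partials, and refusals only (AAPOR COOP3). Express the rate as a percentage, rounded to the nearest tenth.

66.7%

Numerator: 50
Denominator: 50 + 8 + 17 = 75
COOP3 = 50 / 75 = 0.6667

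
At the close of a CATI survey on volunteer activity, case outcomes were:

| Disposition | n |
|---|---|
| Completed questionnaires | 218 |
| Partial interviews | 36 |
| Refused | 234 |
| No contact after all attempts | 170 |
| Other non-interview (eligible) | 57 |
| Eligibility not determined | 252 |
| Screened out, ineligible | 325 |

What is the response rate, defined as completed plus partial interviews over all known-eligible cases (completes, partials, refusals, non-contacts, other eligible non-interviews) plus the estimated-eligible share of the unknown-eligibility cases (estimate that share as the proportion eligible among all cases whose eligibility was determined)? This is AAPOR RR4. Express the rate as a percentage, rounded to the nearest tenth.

28.6%

Numerator → 218 + 36 = 254
Determined eligible → 218 + 36 + 234 + 170 + 57 = 715
e = 715 / (715 + 325) = 715 / 1040 = 0.6875
e × U → 0.6875 × 252 = 173.25
Base → 715 + 173.25 = 888.25
RR4 = 254 / 888.25 = 0.2860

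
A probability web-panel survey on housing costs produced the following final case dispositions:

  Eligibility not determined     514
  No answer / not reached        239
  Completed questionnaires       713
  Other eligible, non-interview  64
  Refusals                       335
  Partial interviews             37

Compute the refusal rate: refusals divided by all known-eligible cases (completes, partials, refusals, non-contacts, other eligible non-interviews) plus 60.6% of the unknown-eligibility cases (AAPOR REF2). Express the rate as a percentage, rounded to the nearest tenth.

19.7%

Numerator = 335
Determined eligible = 713 + 37 + 335 + 239 + 64 = 1388
Eligible share of unknowns = 0.6060 × 514 = 311.48
Denominator = 1388 + 311.48 = 1699.48
REF2 = 335 / 1699.48 = 0.1971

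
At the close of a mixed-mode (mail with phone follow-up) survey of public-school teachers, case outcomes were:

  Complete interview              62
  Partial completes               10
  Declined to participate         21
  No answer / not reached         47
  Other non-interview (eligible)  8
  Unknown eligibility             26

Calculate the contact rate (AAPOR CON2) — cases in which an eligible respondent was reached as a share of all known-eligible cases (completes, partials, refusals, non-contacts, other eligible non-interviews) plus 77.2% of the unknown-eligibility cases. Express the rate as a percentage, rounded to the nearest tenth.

60.1%

Numerator: 62 + 10 + 21 + 8 = 101
Determined eligible: 62 + 10 + 21 + 47 + 8 = 148
e × U: 0.7720 × 26 = 20.07
Base: 148 + 20.07 = 168.07
CON2 = 101 / 168.07 = 0.6009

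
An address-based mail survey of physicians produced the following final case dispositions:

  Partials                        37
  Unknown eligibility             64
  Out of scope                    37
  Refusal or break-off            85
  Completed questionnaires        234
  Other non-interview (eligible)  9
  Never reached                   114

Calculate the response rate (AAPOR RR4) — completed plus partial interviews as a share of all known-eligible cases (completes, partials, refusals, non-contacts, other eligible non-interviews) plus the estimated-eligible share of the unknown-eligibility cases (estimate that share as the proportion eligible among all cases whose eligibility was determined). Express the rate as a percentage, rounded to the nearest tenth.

Num: 234 + 37 = 271
Determined eligible: 234 + 37 + 85 + 114 + 9 = 479
e = 479 / (479 + 37) = 479 / 516 = 0.9283
e × U: 0.9283 × 64 = 59.41
Denom: 479 + 59.41 = 538.41
RR4 = 271 / 538.41 = 0.5033

50.3%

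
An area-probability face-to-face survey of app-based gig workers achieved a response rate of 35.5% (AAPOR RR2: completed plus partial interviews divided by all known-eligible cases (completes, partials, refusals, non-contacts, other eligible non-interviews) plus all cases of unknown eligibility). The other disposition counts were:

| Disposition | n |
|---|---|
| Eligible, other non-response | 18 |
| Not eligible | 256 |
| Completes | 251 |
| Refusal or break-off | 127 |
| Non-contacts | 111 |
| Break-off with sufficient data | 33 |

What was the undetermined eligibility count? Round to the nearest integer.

Numerator = 251 + 33 = 284
RR2 = 284 / D = 0.355
D = 284 / 0.355 = 800.0
Other denominator terms total 540
undetermined eligibility = 800.0 − 540 ≈ 260

260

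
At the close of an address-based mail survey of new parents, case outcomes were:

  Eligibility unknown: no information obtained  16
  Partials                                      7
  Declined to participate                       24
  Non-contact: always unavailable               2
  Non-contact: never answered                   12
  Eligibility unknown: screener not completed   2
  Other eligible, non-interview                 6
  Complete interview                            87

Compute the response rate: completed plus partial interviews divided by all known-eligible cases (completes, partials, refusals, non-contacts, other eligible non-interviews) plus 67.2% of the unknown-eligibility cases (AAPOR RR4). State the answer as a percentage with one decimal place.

Non-contacts = 12 + 2 = 14
Eligibility not determined = 2 + 16 = 18
Top: 87 + 7 = 94
Known eligible: 87 + 7 + 24 + 14 + 6 = 138
e × U: 0.6720 × 18 = 12.10
Base: 138 + 12.10 = 150.10
RR4 = 94 / 150.10 = 0.6262

62.6%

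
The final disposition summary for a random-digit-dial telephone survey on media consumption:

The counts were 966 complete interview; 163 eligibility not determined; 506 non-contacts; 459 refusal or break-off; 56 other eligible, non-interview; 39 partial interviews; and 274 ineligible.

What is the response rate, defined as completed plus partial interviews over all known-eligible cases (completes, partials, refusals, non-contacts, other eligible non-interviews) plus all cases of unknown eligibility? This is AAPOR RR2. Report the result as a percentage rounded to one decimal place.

45.9%

Top → 966 + 39 = 1005
Base → 966 + 39 + 459 + 506 + 56 + 163 = 2189
RR2 = 1005 / 2189 = 0.4591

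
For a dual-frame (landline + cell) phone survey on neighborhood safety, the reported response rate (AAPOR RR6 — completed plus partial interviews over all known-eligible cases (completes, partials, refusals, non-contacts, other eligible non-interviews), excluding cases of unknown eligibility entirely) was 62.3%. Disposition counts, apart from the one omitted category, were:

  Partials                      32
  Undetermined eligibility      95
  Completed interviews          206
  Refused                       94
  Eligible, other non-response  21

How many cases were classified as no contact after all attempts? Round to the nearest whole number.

Num → 206 + 32 = 238
RR6 = 238 / D = 0.623
D = 238 / 0.623 = 382.0
Remaining denominator categories sum to 353
no contact after all attempts = 382.0 − 353 ≈ 29

29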